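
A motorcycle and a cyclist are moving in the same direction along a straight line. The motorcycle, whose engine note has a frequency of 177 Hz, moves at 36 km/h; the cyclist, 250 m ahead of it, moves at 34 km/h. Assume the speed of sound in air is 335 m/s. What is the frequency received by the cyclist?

177 Hz

36 km/h = 10 m/s; 34 km/h = 9.444 m/s.
The cyclist is ahead, so the motorcycle is moving toward it while the cyclist is moving away from the motorcycle.
With source approaching and observer receding, f' = f · (v − v_o)/(v − v_s).
f' = 177 × (335 − 9.444)/(335 − 10) = 177 × 325.56/325 ≈ 177 Hz.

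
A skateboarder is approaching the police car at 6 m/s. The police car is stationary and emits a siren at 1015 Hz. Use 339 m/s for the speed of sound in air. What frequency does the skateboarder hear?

1033 Hz

Moving observer, stationary source: f' = f · (v + v_o)/v.
f' = 1015 × (339 + 6)/339 = 1015 × 345/339 ≈ 1033 Hz.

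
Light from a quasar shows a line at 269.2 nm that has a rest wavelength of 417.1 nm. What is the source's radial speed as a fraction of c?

λ'/λ₀ = 0.6454 < 1 (blueshift), so the source is approaching.
λ'/λ₀ = √((1 − β)/(1 + β)) for an approaching source ⇒ β = (1 − r²)/(1 + r²) with r = λ'/λ₀.
β = (1 − 0.4166)/(1 + 0.4166) ≈ 0.412.

0.412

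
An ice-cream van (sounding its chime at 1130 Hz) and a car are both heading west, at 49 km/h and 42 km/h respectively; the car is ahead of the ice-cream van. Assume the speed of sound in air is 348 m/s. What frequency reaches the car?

1137 Hz

49 km/h = 13.61 m/s; 42 km/h = 11.67 m/s.
The car is ahead, so the ice-cream van is moving toward it while the car is moving away from the ice-cream van.
General Doppler shift: f' = f · (v − v_o)/(v − v_s).
f' = 1130 × (348 − 11.67)/(348 − 13.61) = 1130 × 336.33/334.39 ≈ 1137 Hz.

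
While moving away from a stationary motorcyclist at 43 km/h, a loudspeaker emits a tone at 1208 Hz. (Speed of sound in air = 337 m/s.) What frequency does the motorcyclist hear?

1167 Hz

43 km/h = 11.94 m/s.
Only the source moves, away from the listener, so f' = f · v/(v + v_s).
f' = 1208 × 337/(337 + 11.94) = 1208 × 337/348.9 ≈ 1167 Hz.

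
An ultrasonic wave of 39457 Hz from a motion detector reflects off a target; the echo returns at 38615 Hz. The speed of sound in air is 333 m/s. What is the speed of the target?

3.6 m/s

Double Doppler shift off a moving reflector: f₂ = f₀ · (v + u)/(v − u) (u > 0 toward emitter).
Rearranging, u = v · (f₂ − f₀)/(f₂ + f₀) = 333 × -842/78072 ≈ -3.6 m/s.
So the target is moving at 3.6 m/s away from the emitter.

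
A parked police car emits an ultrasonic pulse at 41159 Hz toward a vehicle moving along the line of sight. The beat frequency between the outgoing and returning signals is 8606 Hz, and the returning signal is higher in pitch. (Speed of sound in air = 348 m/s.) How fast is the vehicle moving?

Double Doppler shift off a moving reflector: f₂ = f₀ · (v + u)/(v − u) (u > 0 toward emitter).
Returning signal is higher, so f₂ = f₀ + Δf = 41159 + 8606 = 49765 Hz.
Rearranging, u = v · (f₂ − f₀)/(f₂ + f₀) = 348 × 8606/90924 ≈ 33 m/s.
So the vehicle is moving at 33 m/s toward the emitter.

33 m/s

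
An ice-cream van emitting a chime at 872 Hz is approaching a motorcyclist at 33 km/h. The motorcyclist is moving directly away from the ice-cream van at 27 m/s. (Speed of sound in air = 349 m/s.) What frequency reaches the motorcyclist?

33 km/h = 9.167 m/s.
Both move, so f' = f · (v − v_o)/(v − v_s).
f' = 872 × (349 − 27)/(349 − 9.167) = 872 × 322/339.83 ≈ 826 Hz.

826 Hz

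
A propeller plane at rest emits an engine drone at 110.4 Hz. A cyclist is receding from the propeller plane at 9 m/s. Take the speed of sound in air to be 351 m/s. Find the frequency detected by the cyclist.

108 Hz

Moving observer, stationary source: f' = f · (v − v_o)/v.
f' = 110.4 × (351 − 9)/351 = 110.4 × 342/351 ≈ 108 Hz.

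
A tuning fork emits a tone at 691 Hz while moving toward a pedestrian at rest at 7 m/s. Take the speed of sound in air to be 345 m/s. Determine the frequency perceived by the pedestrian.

705 Hz

With the source moving toward a stationary observer, f' = f · v/(v − v_s).
f' = 691 × 345/(345 − 7) = 691 × 345/338 ≈ 705 Hz.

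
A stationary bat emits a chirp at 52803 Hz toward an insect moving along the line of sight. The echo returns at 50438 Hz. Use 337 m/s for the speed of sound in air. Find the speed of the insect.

7.7 m/s

Double Doppler shift off a moving reflector: f₂ = f₀ · (v + u)/(v − u) (u > 0 toward emitter).
Rearranging, u = v · (f₂ − f₀)/(f₂ + f₀) = 337 × -2365/103241 ≈ -7.7 m/s.
So the insect is moving at 7.7 m/s away from the emitter.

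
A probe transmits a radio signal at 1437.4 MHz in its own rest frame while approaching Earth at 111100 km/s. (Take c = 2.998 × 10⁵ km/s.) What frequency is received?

2121.1 MHz

β = v/c = 111100/299800 = 0.3706.
Relativistic Doppler for frequency: f' = f₀ · √((1 + β)/(1 − β)).
f' = 1437.4 × √(1.3706/0.6294) = 1437.4 × 1.47565 ≈ 2121.1 MHz.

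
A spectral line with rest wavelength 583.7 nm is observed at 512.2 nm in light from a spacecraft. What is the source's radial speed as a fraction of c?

λ'/λ₀ = 0.8775 < 1 (blueshift), so the source is approaching.
λ'/λ₀ = √((1 − β)/(1 + β)) for an approaching source ⇒ β = (1 − r²)/(1 + r²) with r = λ'/λ₀.
β = (1 − 0.7700)/(1 + 0.7700) ≈ 0.130.

0.130c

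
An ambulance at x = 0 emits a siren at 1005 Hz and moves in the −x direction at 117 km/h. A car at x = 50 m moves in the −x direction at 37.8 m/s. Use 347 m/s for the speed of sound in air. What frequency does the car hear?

117 km/h = 32.5 m/s.
The observer lies on the +x side, so the source is heading away from the observer and the observer is heading toward the source.
With source receding and observer approaching, f' = f · (v + v_o)/(v + v_s).
f' = 1005 × (347 + 37.8)/(347 + 32.5) = 1005 × 384.8/379.5 ≈ 1019 Hz.

1019 Hz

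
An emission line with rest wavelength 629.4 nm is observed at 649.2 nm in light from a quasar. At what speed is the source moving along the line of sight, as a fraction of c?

0.031

λ'/λ₀ = 1.0315 > 1 (redshift), so the source is receding.
λ'/λ₀ = √((1 + β)/(1 − β)) for a receding source ⇒ β = (r² − 1)/(r² + 1) with r = λ'/λ₀.
β = (1.0639 − 1)/(1.0639 + 1) ≈ 0.031.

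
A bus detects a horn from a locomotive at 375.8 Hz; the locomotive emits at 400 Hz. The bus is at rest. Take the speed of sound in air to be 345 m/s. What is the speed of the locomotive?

f' < f, so the locomotive is receding.
f' = f · v/(v + v_s) ⇒ v_s = v · |1 − f/f'|.
v_s = 345 × |1 − 400/375.8| = 345 × 0.0644 ≈ 22.2 m/s.

22.2 m/s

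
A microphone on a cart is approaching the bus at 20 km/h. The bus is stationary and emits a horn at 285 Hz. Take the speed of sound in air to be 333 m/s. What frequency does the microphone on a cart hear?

20 km/h = 5.556 m/s.
Only the observer moves, toward the source, so f' = f · (v + v_o)/v.
f' = 285 × (333 + 5.556)/333 = 285 × 338.56/333 ≈ 290 Hz.

290 Hz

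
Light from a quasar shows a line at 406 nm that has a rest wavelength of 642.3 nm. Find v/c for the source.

0.429

λ'/λ₀ = 0.6321 < 1 (blueshift), so the source is approaching.
λ'/λ₀ = √((1 − β)/(1 + β)) for an approaching source ⇒ β = (1 − r²)/(1 + r²) with r = λ'/λ₀.
β = (1 − 0.3996)/(1 + 0.3996) ≈ 0.429.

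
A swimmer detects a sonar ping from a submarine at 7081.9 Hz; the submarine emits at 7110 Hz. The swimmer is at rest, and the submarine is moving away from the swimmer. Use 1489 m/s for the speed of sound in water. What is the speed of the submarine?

5.9 m/s

f' = f · v/(v + v_s) ⇒ v_s = v · |1 − f/f'|.
v_s = 1489 × |1 − 7110/7081.9| = 1489 × 0.003968 ≈ 5.9 m/s.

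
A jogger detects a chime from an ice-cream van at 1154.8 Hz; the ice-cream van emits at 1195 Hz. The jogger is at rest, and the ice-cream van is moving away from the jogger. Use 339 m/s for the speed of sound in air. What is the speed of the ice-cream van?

f' = f · v/(v + v_s) ⇒ v_s = v · |1 − f/f'|.
v_s = 339 × |1 − 1195/1154.8| = 339 × 0.03481 ≈ 11.8 m/s.

11.8 m/s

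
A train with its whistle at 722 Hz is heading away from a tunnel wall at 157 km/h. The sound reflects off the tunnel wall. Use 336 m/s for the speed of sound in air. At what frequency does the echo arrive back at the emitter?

556 Hz

157 km/h = 43.61 m/s.
The tunnel wall receives the sound from a moving source: f₁ = f₀ · v/(v + v_e) = 722 × 336/379.61 ≈ 639 Hz.
On the return leg the train is a moving observer: f₂ = f₁ · (v − v_e)/v = 639 × 292.39/336 ≈ 556 Hz.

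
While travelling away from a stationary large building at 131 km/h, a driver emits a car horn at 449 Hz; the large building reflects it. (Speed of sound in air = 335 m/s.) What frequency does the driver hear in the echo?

131 km/h = 36.39 m/s.
The large building receives the sound from a moving source: f₁ = f₀ · v/(v + v_e) = 449 × 335/371.39 ≈ 405 Hz.
On the return leg the driver is a moving observer: f₂ = f₁ · (v − v_e)/v = 405 × 298.61/335 ≈ 361 Hz.

361 Hz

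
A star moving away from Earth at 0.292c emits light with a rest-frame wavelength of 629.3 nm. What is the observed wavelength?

Relativistic Doppler for wavelength: λ' = λ₀ · √((1 + β)/(1 − β)).
λ' = 629.3 × √(1.2920/0.7080) = 629.3 × 1.35087 ≈ 850.1 nm.

850.1 nm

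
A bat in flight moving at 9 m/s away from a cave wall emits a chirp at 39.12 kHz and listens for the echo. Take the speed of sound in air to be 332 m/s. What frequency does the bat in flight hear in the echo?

The cave wall receives the sound from a moving source: f₁ = f₀ · v/(v + v_e) = 39.12 × 332/341 ≈ 38.1 kHz.
On the return leg the bat in flight is a moving observer: f₂ = f₁ · (v − v_e)/v = 38.1 × 323/332 ≈ 37.1 kHz.

37.1 kHz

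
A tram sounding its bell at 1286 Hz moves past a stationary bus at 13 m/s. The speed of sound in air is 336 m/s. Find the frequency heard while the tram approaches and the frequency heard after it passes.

1338 Hz approaching; 1238 Hz receding

Approaching: f₁ = f · v/(v − v_s) = 1286 × 336/323 ≈ 1338 Hz.
Receding: f₂ = f · v/(v + v_s) = 1286 × 336/349 ≈ 1238 Hz.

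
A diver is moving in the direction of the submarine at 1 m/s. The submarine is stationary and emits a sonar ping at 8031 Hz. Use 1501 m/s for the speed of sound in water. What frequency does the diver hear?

Moving observer, stationary source: f' = f · (v + v_o)/v.
f' = 8031 × (1501 + 1)/1501 = 8031 × 1502/1501 ≈ 8036 Hz.

8036 Hz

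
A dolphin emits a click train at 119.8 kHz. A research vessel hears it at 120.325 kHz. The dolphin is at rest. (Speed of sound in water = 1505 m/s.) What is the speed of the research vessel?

6.6 m/s

f' > f, so the research vessel is approaching.
f' = f · (v + v_o)/v ⇒ v_o = v · |f'/f − 1|.
v_o = 1505 × |120.325/119.8 − 1| = 1505 × 0.004382 ≈ 6.6 m/s.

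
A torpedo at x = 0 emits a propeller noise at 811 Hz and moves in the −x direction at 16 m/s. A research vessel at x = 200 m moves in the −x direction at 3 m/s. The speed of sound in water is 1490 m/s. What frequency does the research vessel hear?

804 Hz

The observer lies on the +x side, so the source is heading away from the observer and the observer is heading toward the source.
Both move, so f' = f · (v + v_o)/(v + v_s).
f' = 811 × (1490 + 3)/(1490 + 16) = 811 × 1493/1506 ≈ 804 Hz.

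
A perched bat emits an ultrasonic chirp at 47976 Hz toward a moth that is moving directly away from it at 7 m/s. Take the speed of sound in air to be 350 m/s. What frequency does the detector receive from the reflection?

46095 Hz

At the moth (a moving observer), f₁ = f₀ · (v − u)/v = 47976 × 343/350 ≈ 47016 Hz.
The reflection then acts as a moving source: f₂ = f₁ · v/(v + u) ≈ 46095 Hz.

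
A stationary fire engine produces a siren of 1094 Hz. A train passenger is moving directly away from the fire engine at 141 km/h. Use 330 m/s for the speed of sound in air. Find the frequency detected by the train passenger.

141 km/h = 39.17 m/s.
Only the observer moves, away from the source, so f' = f · (v − v_o)/v.
f' = 1094 × (330 − 39.17)/330 = 1094 × 290.83/330 ≈ 964 Hz.

964 Hz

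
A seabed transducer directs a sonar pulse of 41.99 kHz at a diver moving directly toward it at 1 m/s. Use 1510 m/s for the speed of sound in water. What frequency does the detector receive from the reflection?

42.0 kHz

At the diver (a moving observer), f₁ = f₀ · (v + u)/v = 41.99 × 1511/1510 ≈ 42.0 kHz.
On reflection it acts as a source moving toward the stationary detector: f₂ = f₁ · v/(v − u) = 42.0 × 1510/1509 ≈ 42.0 kHz.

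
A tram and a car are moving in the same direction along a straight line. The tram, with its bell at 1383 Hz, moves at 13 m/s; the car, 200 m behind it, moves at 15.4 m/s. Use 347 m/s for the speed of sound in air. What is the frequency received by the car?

1392 Hz

The car is behind, so the tram is moving away from it while the car is moving toward the tram.
With source receding and observer approaching, f' = f · (v + v_o)/(v + v_s).
f' = 1383 × (347 + 15.4)/(347 + 13) = 1383 × 362.4/360 ≈ 1392 Hz.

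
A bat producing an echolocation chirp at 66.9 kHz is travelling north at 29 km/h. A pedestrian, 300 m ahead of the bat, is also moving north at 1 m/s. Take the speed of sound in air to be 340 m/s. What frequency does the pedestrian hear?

68.3 kHz

29 km/h = 8.056 m/s.
The pedestrian is ahead, so the bat is moving toward it while the pedestrian is moving away from the bat.
Both move, so f' = f · (v − v_o)/(v − v_s).
f' = 66.9 × (340 − 1)/(340 − 8.056) = 66.9 × 339/331.94 ≈ 68.3 kHz.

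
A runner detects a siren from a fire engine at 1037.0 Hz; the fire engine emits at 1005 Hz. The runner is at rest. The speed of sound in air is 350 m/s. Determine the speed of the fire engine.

10.8 m/s

f' > f, so the fire engine is approaching.
f' = f · v/(v − v_s) ⇒ v_s = v · |1 − f/f'|.
v_s = 350 × |1 − 1005/1037.0| = 350 × 0.03086 ≈ 10.8 m/s.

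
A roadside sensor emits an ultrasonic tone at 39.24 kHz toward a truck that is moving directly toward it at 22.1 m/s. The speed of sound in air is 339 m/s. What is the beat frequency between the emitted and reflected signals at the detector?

5473 Hz

The truck first receives the wave as a moving observer: f₁ = f₀ · (v + u)/v = 39.24 × (339 + 22.1)/339 ≈ 41.80 kHz.
The reflection then acts as a moving source: f₂ = f₁ · v/(v − u) ≈ 44.71 kHz.
Beat frequency (with f₀ = 39240 Hz): |f₂ − f₀| = 2u·f₀/(v − u) = 2 × 22.1 × 39240/316.9 ≈ 5473 Hz.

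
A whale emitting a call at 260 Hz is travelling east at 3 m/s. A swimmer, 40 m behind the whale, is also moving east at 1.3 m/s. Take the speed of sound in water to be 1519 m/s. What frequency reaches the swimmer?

260 Hz

The swimmer is behind, so the whale is moving away from it while the swimmer is moving toward the whale.
General Doppler shift: f' = f · (v + v_o)/(v + v_s).
f' = 260 × (1519 + 1.3)/(1519 + 3) = 260 × 1520.3/1522 ≈ 260 Hz.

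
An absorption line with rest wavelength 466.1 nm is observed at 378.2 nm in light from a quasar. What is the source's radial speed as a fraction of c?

0.206c

λ'/λ₀ = 0.8114 < 1 (blueshift), so the source is approaching.
λ'/λ₀ = √((1 − β)/(1 + β)) for an approaching source ⇒ β = (1 − r²)/(1 + r²) with r = λ'/λ₀.
β = (1 − 0.6584)/(1 + 0.6584) ≈ 0.206.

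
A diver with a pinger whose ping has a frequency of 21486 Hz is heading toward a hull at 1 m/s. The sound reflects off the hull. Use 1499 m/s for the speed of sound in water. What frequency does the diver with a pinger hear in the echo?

The hull receives the sound from a moving source: f₁ = f₀ · v/(v − v_e) = 21486 × 1499/1498 ≈ 21500 Hz.
On the return leg the diver with a pinger is a moving observer: f₂ = f₁ · (v + v_e)/v = 21500 × 1500/1499 ≈ 21515 Hz.

21515 Hz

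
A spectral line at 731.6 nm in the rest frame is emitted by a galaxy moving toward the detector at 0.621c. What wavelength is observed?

353.8 nm

Relativistic Doppler for wavelength: λ' = λ₀ · √((1 − β)/(1 + β)).
λ' = 731.6 × √(0.3790/1.6210) = 731.6 × 0.48354 ≈ 353.8 nm.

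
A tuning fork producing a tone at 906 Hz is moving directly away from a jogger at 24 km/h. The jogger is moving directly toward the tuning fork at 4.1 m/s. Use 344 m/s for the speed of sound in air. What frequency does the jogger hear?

24 km/h = 6.667 m/s.
With source receding and observer approaching, f' = f · (v + v_o)/(v + v_s).
f' = 906 × (344 + 4.1)/(344 + 6.667) = 906 × 348.1/350.67 ≈ 899 Hz.

899 Hz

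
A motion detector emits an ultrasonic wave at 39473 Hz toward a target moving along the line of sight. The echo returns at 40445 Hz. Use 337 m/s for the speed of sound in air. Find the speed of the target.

Double Doppler shift off a moving reflector: f₂ = f₀ · (v + u)/(v − u) (u > 0 toward emitter).
Rearranging, u = v · (f₂ − f₀)/(f₂ + f₀) = 337 × 972/79918 ≈ 4.1 m/s.
So the target is moving at 4.1 m/s toward the emitter.

4.1 m/s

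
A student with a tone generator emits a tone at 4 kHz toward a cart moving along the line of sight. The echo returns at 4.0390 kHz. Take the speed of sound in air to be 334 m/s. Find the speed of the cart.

1.62 m/s

Double Doppler shift off a moving reflector: f₂ = f₀ · (v + u)/(v − u) (u > 0 toward emitter).
Rearranging, u = v · (f₂ − f₀)/(f₂ + f₀) = 334 × 0.0390/8.0390 ≈ 1.62 m/s.
So the cart is moving at 1.62 m/s toward the emitter.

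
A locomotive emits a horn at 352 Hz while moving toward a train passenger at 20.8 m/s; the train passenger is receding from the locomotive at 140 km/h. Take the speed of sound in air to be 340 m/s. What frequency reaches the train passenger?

332 Hz

140 km/h = 38.89 m/s.
General Doppler shift: f' = f · (v − v_o)/(v − v_s).
f' = 352 × (340 − 38.89)/(340 − 20.8) = 352 × 301.11/319.2 ≈ 332 Hz.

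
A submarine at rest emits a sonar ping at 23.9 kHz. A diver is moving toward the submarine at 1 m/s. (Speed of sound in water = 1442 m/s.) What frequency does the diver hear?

23.9 kHz

Moving observer, stationary source: f' = f · (v + v_o)/v.
f' = 23.9 × (1442 + 1)/1442 = 23.9 × 1443/1442 ≈ 23.9 kHz.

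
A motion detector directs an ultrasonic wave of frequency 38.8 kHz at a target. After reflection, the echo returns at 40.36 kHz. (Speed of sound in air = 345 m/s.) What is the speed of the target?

Double Doppler shift off a moving reflector: f₂ = f₀ · (v + u)/(v − u) (u > 0 toward emitter).
Rearranging, u = v · (f₂ − f₀)/(f₂ + f₀) = 345 × 1.56/79.16 ≈ 6.8 m/s.
So the target is moving at 6.8 m/s toward the emitter.

6.8 m/s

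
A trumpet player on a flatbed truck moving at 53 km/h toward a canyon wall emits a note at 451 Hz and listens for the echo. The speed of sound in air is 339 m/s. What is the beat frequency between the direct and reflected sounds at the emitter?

41.0 Hz

53 km/h = 14.72 m/s.
The canyon wall receives the sound from a moving source: f₁ = f₀ · v/(v − v_e) = 451 × 339/324.28 ≈ 471.5 Hz.
On the return leg the trumpet player on a flatbed truck is a moving observer: f₂ = f₁ · (v + v_e)/v = 471.5 × 353.72/339 ≈ 492.0 Hz.
Equivalently f₂ = f₀ · (v + v_e)/(v − v_e).
Beat against the emitted tone: |f₂ − f₀| = 2v_e·f₀/(v − v_e) = 2 × 14.72 × 451/324.28 ≈ 41.0 Hz.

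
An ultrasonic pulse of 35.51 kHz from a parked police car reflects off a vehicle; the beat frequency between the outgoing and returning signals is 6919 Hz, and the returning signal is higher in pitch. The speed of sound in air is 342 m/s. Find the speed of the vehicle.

30 m/s

Double Doppler shift off a moving reflector: f₂ = f₀ · (v + u)/(v − u) (u > 0 toward emitter).
Returning signal is higher, so f₂ = f₀ + Δf = 35510 + 6919 = 42429 Hz.
Rearranging, u = v · (f₂ − f₀)/(f₂ + f₀) = 342 × 6919/77939 ≈ 30 m/s.
So the vehicle is moving at 30 m/s toward the emitter.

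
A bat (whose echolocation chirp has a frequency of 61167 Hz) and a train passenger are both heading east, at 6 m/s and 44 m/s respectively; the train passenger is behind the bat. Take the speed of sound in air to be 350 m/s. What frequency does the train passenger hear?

The train passenger is behind, so the bat is moving away from it while the train passenger is moving toward the bat.
General Doppler shift: f' = f · (v + v_o)/(v + v_s).
f' = 61167 × (350 + 44)/(350 + 6) = 61167 × 394/356 ≈ 67696 Hz.

67696 Hz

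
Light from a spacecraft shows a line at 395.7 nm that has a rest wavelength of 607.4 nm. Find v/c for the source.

0.404

λ'/λ₀ = 0.6515 < 1 (blueshift), so the source is approaching.
λ'/λ₀ = √((1 − β)/(1 + β)) for an approaching source ⇒ β = (1 − r²)/(1 + r²) with r = λ'/λ₀.
β = (1 − 0.4244)/(1 + 0.4244) ≈ 0.404.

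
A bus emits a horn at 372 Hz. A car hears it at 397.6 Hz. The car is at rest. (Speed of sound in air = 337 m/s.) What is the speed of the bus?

21.7 m/s

f' > f, so the bus is approaching.
f' = f · v/(v − v_s) ⇒ v_s = v · |1 − f/f'|.
v_s = 337 × |1 − 372/397.6| = 337 × 0.06439 ≈ 21.7 m/s.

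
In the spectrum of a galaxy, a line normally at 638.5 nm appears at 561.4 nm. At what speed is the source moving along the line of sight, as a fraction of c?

0.128

λ'/λ₀ = 0.8792 < 1 (blueshift), so the source is approaching.
λ'/λ₀ = √((1 − β)/(1 + β)) for an approaching source ⇒ β = (1 − r²)/(1 + r²) with r = λ'/λ₀.
β = (1 − 0.7731)/(1 + 0.7731) ≈ 0.128.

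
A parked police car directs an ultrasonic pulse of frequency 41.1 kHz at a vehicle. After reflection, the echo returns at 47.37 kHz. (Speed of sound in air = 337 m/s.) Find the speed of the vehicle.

Double Doppler shift off a moving reflector: f₂ = f₀ · (v + u)/(v − u) (u > 0 toward emitter).
Rearranging, u = v · (f₂ − f₀)/(f₂ + f₀) = 337 × 6.27/88.47 ≈ 23.9 m/s.
So the vehicle is moving at 23.9 m/s toward the emitter.

23.9 m/s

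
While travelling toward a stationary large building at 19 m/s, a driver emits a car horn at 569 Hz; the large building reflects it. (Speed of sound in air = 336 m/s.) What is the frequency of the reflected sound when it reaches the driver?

637 Hz

The large building receives the sound from a moving source: f₁ = f₀ · v/(v − v_e) = 569 × 336/317 ≈ 603 Hz.
On the return leg the driver is a moving observer: f₂ = f₁ · (v + v_e)/v = 603 × 355/336 ≈ 637 Hz.
Equivalently f₂ = f₀ · (v + v_e)/(v − v_e).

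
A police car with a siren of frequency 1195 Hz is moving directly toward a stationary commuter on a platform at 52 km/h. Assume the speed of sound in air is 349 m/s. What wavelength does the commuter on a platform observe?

52 km/h = 14.44 m/s.
Moving source, stationary observer: f' = f · v/(v − v_s) since the source is approaching.
f' = 1195 × 349/(349 − 14.44) ≈ 1247 Hz.
λ' = v/f' = 349/1246.59 ≈ 28.0 cm.

28.0 cm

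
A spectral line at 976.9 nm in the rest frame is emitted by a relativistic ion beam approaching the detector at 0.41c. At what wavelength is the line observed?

Relativistic Doppler for wavelength: λ' = λ₀ · √((1 − β)/(1 + β)).
λ' = 976.9 × √(0.5900/1.4100) = 976.9 × 0.64687 ≈ 631.9 nm.

631.9 nm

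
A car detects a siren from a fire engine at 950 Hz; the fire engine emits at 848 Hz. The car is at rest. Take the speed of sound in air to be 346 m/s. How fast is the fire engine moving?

f' > f, so the fire engine is approaching.
f' = f · v/(v − v_s) ⇒ v_s = v · |1 − f/f'|.
v_s = 346 × |1 − 848/950| = 346 × 0.1074 ≈ 37 m/s.

37 m/s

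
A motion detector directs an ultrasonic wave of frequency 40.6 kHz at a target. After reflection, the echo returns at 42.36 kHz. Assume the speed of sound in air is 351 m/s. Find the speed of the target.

Double Doppler shift off a moving reflector: f₂ = f₀ · (v + u)/(v − u) (u > 0 toward emitter).
Rearranging, u = v · (f₂ − f₀)/(f₂ + f₀) = 351 × 1.76/82.96 ≈ 7.4 m/s.
So the target is moving at 7.4 m/s toward the emitter.

7.4 m/s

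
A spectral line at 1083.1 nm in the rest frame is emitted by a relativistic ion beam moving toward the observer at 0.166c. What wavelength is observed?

916.0 nm

Relativistic Doppler for wavelength: λ' = λ₀ · √((1 − β)/(1 + β)).
λ' = 1083.1 × √(0.8340/1.1660) = 1083.1 × 0.84573 ≈ 916.0 nm.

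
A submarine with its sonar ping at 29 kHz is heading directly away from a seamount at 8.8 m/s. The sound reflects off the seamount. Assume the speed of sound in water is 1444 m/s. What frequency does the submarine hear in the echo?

The seamount receives the sound from a moving source: f₁ = f₀ · v/(v + v_e) = 29 × 1444/1452.8 ≈ 28.8 kHz.
On the return leg the submarine is a moving observer: f₂ = f₁ · (v − v_e)/v = 28.8 × 1435.2/1444 ≈ 28.6 kHz.

28.6 kHz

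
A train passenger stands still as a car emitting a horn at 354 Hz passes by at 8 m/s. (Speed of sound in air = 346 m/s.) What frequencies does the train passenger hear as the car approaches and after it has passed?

Approaching: f₁ = f · v/(v − v_s) = 354 × 346/338 ≈ 362 Hz.
Receding: f₂ = f · v/(v + v_s) = 354 × 346/354 ≈ 346 Hz.

362 Hz approaching; 346 Hz receding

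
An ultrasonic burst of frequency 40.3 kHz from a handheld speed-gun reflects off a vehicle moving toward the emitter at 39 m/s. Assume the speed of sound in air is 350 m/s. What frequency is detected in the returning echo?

At the vehicle (a moving observer), f₁ = f₀ · (v + u)/v = 40.3 × 389/350 ≈ 44.8 kHz.
The reflection then acts as a moving source: f₂ = f₁ · v/(v − u) ≈ 50.4 kHz.

50.4 kHz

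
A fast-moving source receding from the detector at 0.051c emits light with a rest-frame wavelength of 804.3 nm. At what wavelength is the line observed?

846.4 nm

Relativistic Doppler for wavelength: λ' = λ₀ · √((1 + β)/(1 − β)).
λ' = 804.3 × √(1.0510/0.9490) = 804.3 × 1.05237 ≈ 846.4 nm.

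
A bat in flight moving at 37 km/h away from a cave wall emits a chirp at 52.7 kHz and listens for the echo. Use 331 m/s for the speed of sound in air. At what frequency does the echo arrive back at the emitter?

37 km/h = 10.28 m/s.
The cave wall receives the sound from a moving source: f₁ = f₀ · v/(v + v_e) = 52.7 × 331/341.28 ≈ 51.1 kHz.
On the return leg the bat in flight is a moving observer: f₂ = f₁ · (v − v_e)/v = 51.1 × 320.72/331 ≈ 49.5 kHz.

49.5 kHz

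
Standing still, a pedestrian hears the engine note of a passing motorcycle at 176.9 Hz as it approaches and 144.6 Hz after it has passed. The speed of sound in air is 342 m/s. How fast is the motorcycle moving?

f₁/f₂ = (v + v_s)/(v − v_s), so v_s = v · (f₁ − f₂)/(f₁ + f₂).
v_s = 342 × (176.9 − 144.6)/(176.9 + 144.6) = 342 × 32.3/321.5 ≈ 34 m/s.

34 m/s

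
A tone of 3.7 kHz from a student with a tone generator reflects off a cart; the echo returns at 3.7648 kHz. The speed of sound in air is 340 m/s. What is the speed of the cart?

2.95 m/s

Double Doppler shift off a moving reflector: f₂ = f₀ · (v + u)/(v − u) (u > 0 toward emitter).
Rearranging, u = v · (f₂ − f₀)/(f₂ + f₀) = 340 × 0.0648/7.4648 ≈ 2.95 m/s.
So the cart is moving at 2.95 m/s toward the emitter.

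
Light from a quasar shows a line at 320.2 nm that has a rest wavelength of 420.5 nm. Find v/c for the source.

0.266

λ'/λ₀ = 0.7615 < 1 (blueshift), so the source is approaching.
λ'/λ₀ = √((1 − β)/(1 + β)) for an approaching source ⇒ β = (1 − r²)/(1 + r²) with r = λ'/λ₀.
β = (1 − 0.5798)/(1 + 0.5798) ≈ 0.266.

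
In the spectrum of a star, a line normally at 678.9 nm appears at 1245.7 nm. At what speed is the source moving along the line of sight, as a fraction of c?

0.542

λ'/λ₀ = 1.8349 > 1 (redshift), so the source is receding.
λ'/λ₀ = √((1 + β)/(1 − β)) for a receding source ⇒ β = (r² − 1)/(r² + 1) with r = λ'/λ₀.
β = (3.3668 − 1)/(3.3668 + 1) ≈ 0.542.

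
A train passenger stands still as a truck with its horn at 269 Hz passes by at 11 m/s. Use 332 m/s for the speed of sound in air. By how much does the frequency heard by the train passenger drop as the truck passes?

17.8 Hz

Approaching: f₁ = f · v/(v − v_s) = 269 × 332/321 ≈ 278.2 Hz.
Receding: f₂ = f · v/(v + v_s) = 269 × 332/343 ≈ 260.4 Hz.
Drop: f₁ − f₂ = 2f·v·v_s/(v² − v_s²) = 2 × 269 × 332 × 11/(332² − 11²) ≈ 17.8 Hz.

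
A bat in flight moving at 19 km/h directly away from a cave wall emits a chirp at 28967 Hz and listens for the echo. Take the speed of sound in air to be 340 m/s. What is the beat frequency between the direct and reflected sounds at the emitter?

19 km/h = 5.278 m/s.
The cave wall receives the sound from a moving source: f₁ = f₀ · v/(v + v_e) = 28967 × 340/345.28 ≈ 28524 Hz.
On the return leg the bat in flight is a moving observer: f₂ = f₁ · (v − v_e)/v = 28524 × 334.72/340 ≈ 28081 Hz.
Equivalently f₂ = f₀ · (v − v_e)/(v + v_e).
Beat against the emitted tone: |f₂ − f₀| = 2v_e·f₀/(v + v_e) = 2 × 5.278 × 28967/345.28 ≈ 886 Hz.

886 Hz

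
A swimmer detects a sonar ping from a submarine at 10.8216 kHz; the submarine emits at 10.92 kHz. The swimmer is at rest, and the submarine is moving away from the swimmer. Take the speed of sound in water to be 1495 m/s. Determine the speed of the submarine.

13.6 m/s

f' = f · v/(v + v_s) ⇒ v_s = v · |1 − f/f'|.
v_s = 1495 × |1 − 10.92/10.8216| = 1495 × 0.009093 ≈ 13.6 m/s.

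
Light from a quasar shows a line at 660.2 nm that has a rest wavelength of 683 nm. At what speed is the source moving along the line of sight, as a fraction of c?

0.034c

λ'/λ₀ = 0.9666 < 1 (blueshift), so the source is approaching.
λ'/λ₀ = √((1 − β)/(1 + β)) for an approaching source ⇒ β = (1 − r²)/(1 + r²) with r = λ'/λ₀.
β = (1 − 0.9344)/(1 + 0.9344) ≈ 0.034.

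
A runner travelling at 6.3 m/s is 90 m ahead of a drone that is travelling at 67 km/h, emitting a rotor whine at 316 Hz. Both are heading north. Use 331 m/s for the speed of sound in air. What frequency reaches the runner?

328 Hz

67 km/h = 18.61 m/s.
The runner is ahead, so the drone is moving toward it while the runner is moving away from the drone.
Both move, so f' = f · (v − v_o)/(v − v_s).
f' = 316 × (331 − 6.3)/(331 − 18.61) = 316 × 324.7/312.39 ≈ 328 Hz.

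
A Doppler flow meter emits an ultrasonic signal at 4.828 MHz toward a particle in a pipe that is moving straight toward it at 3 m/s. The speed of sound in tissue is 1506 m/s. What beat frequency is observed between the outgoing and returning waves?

19273 Hz

At the particle in a pipe (a moving observer), f₁ = f₀ · (v + u)/v = 4.828 × 1509/1506 ≈ 4.83762 MHz.
The reflection then acts as a moving source: f₂ = f₁ · v/(v − u) ≈ 4.84727 MHz.
Equivalently f₂ = f₀ · (v + u)/(v − u).
Beat frequency (with f₀ = 4828000 Hz): |f₂ − f₀| = 2u·f₀/(v − u) = 2 × 3 × 4828000/1503 ≈ 19273 Hz.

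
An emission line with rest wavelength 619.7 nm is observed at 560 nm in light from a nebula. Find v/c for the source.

0.101

λ'/λ₀ = 0.9037 < 1 (blueshift), so the source is approaching.
λ'/λ₀ = √((1 − β)/(1 + β)) for an approaching source ⇒ β = (1 − r²)/(1 + r²) with r = λ'/λ₀.
β = (1 − 0.8166)/(1 + 0.8166) ≈ 0.101.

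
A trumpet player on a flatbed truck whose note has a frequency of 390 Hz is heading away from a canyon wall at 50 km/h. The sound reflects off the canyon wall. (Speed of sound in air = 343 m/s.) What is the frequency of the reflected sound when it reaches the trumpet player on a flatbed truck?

50 km/h = 13.89 m/s.
The canyon wall receives the sound from a moving source: f₁ = f₀ · v/(v + v_e) = 390 × 343/356.89 ≈ 375 Hz.
On the return leg the trumpet player on a flatbed truck is a moving observer: f₂ = f₁ · (v − v_e)/v = 375 × 329.11/343 ≈ 360 Hz.
Equivalently f₂ = f₀ · (v − v_e)/(v + v_e).

360 Hz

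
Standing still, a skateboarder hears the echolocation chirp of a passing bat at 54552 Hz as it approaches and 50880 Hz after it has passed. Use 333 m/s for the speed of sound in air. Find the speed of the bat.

f₁/f₂ = (v + v_s)/(v − v_s), so v_s = v · (f₁ − f₂)/(f₁ + f₂).
v_s = 333 × (54552 − 50880)/(54552 + 50880) = 333 × 3672/105432 ≈ 11.6 m/s.

11.6 m/s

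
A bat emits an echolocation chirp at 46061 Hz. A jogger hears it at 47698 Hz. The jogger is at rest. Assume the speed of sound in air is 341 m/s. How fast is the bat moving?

f' > f, so the bat is approaching.
f' = f · v/(v − v_s) ⇒ v_s = v · |1 − f/f'|.
v_s = 341 × |1 − 46061/47698| = 341 × 0.03432 ≈ 11.7 m/s.

11.7 m/s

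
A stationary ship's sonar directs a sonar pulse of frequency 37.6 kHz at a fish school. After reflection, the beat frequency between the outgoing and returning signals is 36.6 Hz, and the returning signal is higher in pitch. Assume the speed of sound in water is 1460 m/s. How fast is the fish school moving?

0.71 m/s

Double Doppler shift off a moving reflector: f₂ = f₀ · (v + u)/(v − u) (u > 0 toward emitter).
Returning signal is higher, so f₂ = f₀ + Δf = 37600 + 36.6 = 37636.6 Hz.
Rearranging, u = v · (f₂ − f₀)/(f₂ + f₀) = 1460 × 36.6/75236.6 ≈ 0.71 m/s.
So the fish school is moving at 0.71 m/s toward the emitter.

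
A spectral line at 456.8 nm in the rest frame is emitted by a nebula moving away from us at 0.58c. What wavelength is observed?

Relativistic Doppler for wavelength: λ' = λ₀ · √((1 + β)/(1 − β)).
λ' = 456.8 × √(1.5800/0.4200) = 456.8 × 1.93956 ≈ 886.0 nm.

886.0 nm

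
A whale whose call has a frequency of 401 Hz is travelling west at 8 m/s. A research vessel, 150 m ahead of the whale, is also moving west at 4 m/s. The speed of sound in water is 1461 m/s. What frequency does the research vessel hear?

402 Hz

The research vessel is ahead, so the whale is moving toward it while the research vessel is moving away from the whale.
General Doppler shift: f' = f · (v − v_o)/(v − v_s).
f' = 401 × (1461 − 4)/(1461 − 8) = 401 × 1457/1453 ≈ 402 Hz.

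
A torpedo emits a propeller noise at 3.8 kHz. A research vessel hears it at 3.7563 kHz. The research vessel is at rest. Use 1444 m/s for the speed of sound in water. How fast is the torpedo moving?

f' < f, so the torpedo is receding.
f' = f · v/(v + v_s) ⇒ v_s = v · |1 − f/f'|.
v_s = 1444 × |1 − 3.8/3.7563| = 1444 × 0.01163 ≈ 16.8 m/s.

16.8 m/s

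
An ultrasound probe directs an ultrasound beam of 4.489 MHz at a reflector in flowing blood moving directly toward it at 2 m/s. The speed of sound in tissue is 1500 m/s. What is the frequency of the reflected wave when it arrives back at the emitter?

At the reflector in flowing blood (a moving observer), f₁ = f₀ · (v + u)/v = 4.489 × 1502/1500 ≈ 4.495 MHz.
The reflection then acts as a moving source: f₂ = f₁ · v/(v − u) ≈ 4.501 MHz.

4.501 MHz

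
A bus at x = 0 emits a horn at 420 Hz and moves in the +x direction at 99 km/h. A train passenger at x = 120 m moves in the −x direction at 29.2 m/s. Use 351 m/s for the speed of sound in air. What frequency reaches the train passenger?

99 km/h = 27.5 m/s.
The observer lies on the +x side, so the source is heading toward the observer and the observer is heading toward the source.
Both move, so f' = f · (v + v_o)/(v − v_s).
f' = 420 × (351 + 29.2)/(351 − 27.5) = 420 × 380.2/323.5 ≈ 494 Hz.

494 Hz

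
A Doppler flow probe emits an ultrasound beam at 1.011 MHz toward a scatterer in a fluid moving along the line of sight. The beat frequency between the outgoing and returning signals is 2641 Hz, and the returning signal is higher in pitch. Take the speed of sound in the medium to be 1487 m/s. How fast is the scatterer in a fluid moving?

Double Doppler shift off a moving reflector: f₂ = f₀ · (v + u)/(v − u) (u > 0 toward emitter).
Returning signal is higher, so f₂ = f₀ + Δf = 1011000 + 2641 = 1013641 Hz.
Rearranging, u = v · (f₂ − f₀)/(f₂ + f₀) = 1487 × 2641/2024641 ≈ 1.94 m/s.
So the scatterer in a fluid is moving at 1.94 m/s toward the emitter.

1.94 m/s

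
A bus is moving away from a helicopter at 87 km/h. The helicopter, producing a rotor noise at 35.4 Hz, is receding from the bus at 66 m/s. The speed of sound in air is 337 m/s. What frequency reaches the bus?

27.5 Hz

87 km/h = 24.17 m/s.
Both move, so f' = f · (v − v_o)/(v + v_s).
f' = 35.4 × (337 − 24.17)/(337 + 66) = 35.4 × 312.83/403 ≈ 27.5 Hz.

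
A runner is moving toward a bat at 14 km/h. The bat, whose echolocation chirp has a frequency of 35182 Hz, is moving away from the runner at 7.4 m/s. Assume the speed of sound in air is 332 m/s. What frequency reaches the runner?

14 km/h = 3.889 m/s.
Both move, so f' = f · (v + v_o)/(v + v_s).
f' = 35182 × (332 + 3.889)/(332 + 7.4) = 35182 × 335.89/339.4 ≈ 34818 Hz.

34818 Hz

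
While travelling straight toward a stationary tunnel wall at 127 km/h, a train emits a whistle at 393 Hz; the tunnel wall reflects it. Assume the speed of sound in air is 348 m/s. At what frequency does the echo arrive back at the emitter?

482 Hz

127 km/h = 35.28 m/s.
The tunnel wall receives the sound from a moving source: f₁ = f₀ · v/(v − v_e) = 393 × 348/312.72 ≈ 437 Hz.
On the return leg the train is a moving observer: f₂ = f₁ · (v + v_e)/v = 437 × 383.28/348 ≈ 482 Hz.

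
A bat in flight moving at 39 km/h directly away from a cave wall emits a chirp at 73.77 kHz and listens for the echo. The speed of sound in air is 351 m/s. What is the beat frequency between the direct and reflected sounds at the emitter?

39 km/h = 10.83 m/s.
The cave wall receives the sound from a moving source: f₁ = f₀ · v/(v + v_e) = 73.77 × 351/361.83 ≈ 71.56 kHz.
On the return leg the bat in flight is a moving observer: f₂ = f₁ · (v − v_e)/v = 71.56 × 340.17/351 ≈ 69.35 kHz.
Beat against the emitted tone (with f₀ = 73770 Hz): |f₂ − f₀| = 2v_e·f₀/(v + v_e) = 2 × 10.83 × 73770/361.83 ≈ 4417 Hz.

4417 Hz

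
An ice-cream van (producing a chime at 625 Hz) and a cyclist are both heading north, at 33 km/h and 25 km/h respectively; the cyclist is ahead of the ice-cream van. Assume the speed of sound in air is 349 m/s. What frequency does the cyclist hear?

33 km/h = 9.167 m/s; 25 km/h = 6.944 m/s.
The cyclist is ahead, so the ice-cream van is moving toward it while the cyclist is moving away from the ice-cream van.
General Doppler shift: f' = f · (v − v_o)/(v − v_s).
f' = 625 × (349 − 6.944)/(349 − 9.167) = 625 × 342.06/339.83 ≈ 629 Hz.

629 Hz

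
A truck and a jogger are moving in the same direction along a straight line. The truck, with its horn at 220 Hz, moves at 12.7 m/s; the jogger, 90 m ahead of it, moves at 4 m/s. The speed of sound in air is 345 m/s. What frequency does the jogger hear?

226 Hz

The jogger is ahead, so the truck is moving toward it while the jogger is moving away from the truck.
With source approaching and observer receding, f' = f · (v − v_o)/(v − v_s).
f' = 220 × (345 − 4)/(345 − 12.7) = 220 × 341/332.3 ≈ 226 Hz.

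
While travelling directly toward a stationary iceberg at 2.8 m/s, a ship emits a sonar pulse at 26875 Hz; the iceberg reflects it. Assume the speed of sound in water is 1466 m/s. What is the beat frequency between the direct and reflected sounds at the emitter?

103 Hz

The iceberg receives the sound from a moving source: f₁ = f₀ · v/(v − v_e) = 26875 × 1466/1463.2 ≈ 26926.4 Hz.
On the return leg the ship is a moving observer: f₂ = f₁ · (v + v_e)/v = 26926.4 × 1468.8/1466 ≈ 26977.9 Hz.
Beat against the emitted tone: |f₂ − f₀| = 2v_e·f₀/(v − v_e) = 2 × 2.8 × 26875/1463.2 ≈ 103 Hz.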